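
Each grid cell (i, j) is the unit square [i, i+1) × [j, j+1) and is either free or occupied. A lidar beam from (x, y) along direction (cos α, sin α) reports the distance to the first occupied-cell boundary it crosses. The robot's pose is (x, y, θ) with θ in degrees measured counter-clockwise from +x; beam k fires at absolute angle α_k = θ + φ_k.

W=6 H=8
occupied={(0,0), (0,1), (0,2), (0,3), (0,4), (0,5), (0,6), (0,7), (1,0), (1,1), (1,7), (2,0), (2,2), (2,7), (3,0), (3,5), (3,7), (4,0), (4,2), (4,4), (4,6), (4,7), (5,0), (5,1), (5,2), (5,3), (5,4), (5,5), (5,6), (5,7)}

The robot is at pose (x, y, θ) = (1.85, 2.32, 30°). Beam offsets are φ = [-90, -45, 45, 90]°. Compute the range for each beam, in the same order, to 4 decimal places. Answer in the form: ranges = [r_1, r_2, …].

beam 1: φ=-90°, α=300°
  direction (0.5000, -0.8660); cell (1,2); t to first gridline: x 0.3000, y 0.3695 (then +2.0000 / +1.1547)
    (2,2) via x @ 0.3000  # hit
  → r_1 = 0.3000
beam 2: φ=-45°, α=345°
  direction (0.9659, -0.2588); cell (1,2); t to first gridline: x 0.1553, y 1.2364 (then +1.0353 / +3.8637)
    (2,2) via x @ 0.1553  # hit
  → r_2 = 0.1553
beam 3: φ=45°, α=75°
  direction (0.2588, 0.9659); cell (1,2); t to first gridline: x 0.5796, y 0.7040 (then +3.8637 / +1.0353)
    (2,2) via x @ 0.5796  # hit
  → r_3 = 0.5796
beam 4: φ=90°, α=120°
  direction (-0.5000, 0.8660); cell (1,2); t to first gridline: x 1.7000, y 0.7852 (then +2.0000 / +1.1547)
    (1,3) via y @ 0.7852
    (0,3) via x @ 1.7000  # hit
  → r_4 = 1.7000

ranges = [0.3000, 0.1553, 0.5796, 1.7000]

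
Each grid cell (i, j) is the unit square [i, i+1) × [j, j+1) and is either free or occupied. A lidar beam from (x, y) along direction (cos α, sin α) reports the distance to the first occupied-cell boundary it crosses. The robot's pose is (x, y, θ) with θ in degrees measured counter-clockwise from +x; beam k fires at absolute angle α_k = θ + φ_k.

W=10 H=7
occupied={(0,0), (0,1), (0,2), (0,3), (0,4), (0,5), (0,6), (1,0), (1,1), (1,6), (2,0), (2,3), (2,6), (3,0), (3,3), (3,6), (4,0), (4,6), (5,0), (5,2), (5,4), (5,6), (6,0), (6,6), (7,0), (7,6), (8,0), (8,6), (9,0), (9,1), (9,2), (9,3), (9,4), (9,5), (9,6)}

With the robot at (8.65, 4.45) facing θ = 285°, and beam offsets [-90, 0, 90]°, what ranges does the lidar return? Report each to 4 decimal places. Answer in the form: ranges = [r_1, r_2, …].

ranges = [4.8140, 1.3523, 0.3623]

beam 1: φ=-90°, α=195°
  dir = (cos 195°, sin 195°) = (-0.9659, -0.2588); from cell (8,4)
  next x-line at t=0.6729, next y-line at t=1.7387; Δt_x=1.0353, Δt_y=3.8637
    x: enter (7,4) at t=0.6729
    x: enter (6,4) at t=1.7082
    y: enter (6,3) at t=1.7387
    x: enter (5,3) at t=2.7435
    x: enter (4,3) at t=3.7788
    x: enter (3,3) at t=4.8140 ← occupied
  → r_1 = 4.8140
beam 2: φ=0°, α=285°
  dir = (cos 285°, sin 285°) = (0.2588, -0.9659); from cell (8,4)
  next x-line at t=1.3523, next y-line at t=0.4659; Δt_x=3.8637, Δt_y=1.0353
    y: enter (8,3) at t=0.4659
    x: enter (9,3) at t=1.3523 ← occupied
  → r_2 = 1.3523
beam 3: φ=90°, α=15°
  dir = (cos 15°, sin 15°) = (0.9659, 0.2588); from cell (8,4)
  next x-line at t=0.3623, next y-line at t=2.1250; Δt_x=1.0353, Δt_y=3.8637
    x: enter (9,4) at t=0.3623 ← occupied
  → r_3 = 0.3623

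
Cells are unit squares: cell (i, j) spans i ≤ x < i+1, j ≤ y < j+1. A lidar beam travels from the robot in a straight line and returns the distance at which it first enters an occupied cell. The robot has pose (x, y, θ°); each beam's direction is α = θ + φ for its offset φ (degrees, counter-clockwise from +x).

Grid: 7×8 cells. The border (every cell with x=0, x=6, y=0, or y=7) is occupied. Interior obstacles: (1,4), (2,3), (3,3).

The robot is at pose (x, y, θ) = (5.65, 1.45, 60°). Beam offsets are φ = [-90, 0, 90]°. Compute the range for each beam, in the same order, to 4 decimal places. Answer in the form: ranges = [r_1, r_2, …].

beam 1: φ=-90°, α=330°
  d=(0.8660,-0.5000)  start (5,1)  tX=0.4041 tY=0.9000  stride 1/|dx|=1.1547 1/|dy|=2.0000
    cross x-line → (6,1), t=0.4041 (wall)
  → r_1 = 0.4041
beam 2: φ=0°, α=60°
  d=(0.5000,0.8660)  start (5,1)  tX=0.7000 tY=0.6351  stride 1/|dx|=2.0000 1/|dy|=1.1547
    cross y-line → (5,2), t=0.6351
    cross x-line → (6,2), t=0.7000 (wall)
  → r_2 = 0.7000
beam 3: φ=90°, α=150°
  d=(-0.8660,0.5000)  start (5,1)  tX=0.7506 tY=1.1000  stride 1/|dx|=1.1547 1/|dy|=2.0000
    cross x-line → (4,1), t=0.7506
    cross y-line → (4,2), t=1.1000
    cross x-line → (3,2), t=1.9053
    cross x-line → (2,2), t=3.0600
    cross y-line → (2,3), t=3.1000 (wall)
  → r_3 = 3.1000

ranges = [0.4041, 0.7000, 3.1000]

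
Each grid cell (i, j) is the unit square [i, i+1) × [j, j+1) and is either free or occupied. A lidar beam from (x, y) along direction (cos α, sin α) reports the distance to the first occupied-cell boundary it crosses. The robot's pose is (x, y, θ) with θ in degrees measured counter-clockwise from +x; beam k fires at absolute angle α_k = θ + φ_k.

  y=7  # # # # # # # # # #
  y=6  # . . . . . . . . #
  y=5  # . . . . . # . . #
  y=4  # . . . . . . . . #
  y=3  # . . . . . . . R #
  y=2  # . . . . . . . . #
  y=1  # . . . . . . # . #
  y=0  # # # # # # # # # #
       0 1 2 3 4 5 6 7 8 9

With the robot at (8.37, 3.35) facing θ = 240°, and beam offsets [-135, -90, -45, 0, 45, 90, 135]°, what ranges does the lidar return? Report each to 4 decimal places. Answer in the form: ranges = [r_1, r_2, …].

ranges = [3.7788, 7.3000, 7.6300, 1.5588, 2.4329, 0.7275, 0.6522]

beam 1: φ=-135°, α=105°
  direction (-0.2588, 0.9659); cell (8,3); t to first gridline: x 1.4296, y 0.6729 (then +3.8637 / +1.0353)
    (8,4) via y @ 0.6729
    (7,4) via x @ 1.4296
    (7,5) via y @ 1.7082
    (7,6) via y @ 2.7435
    (7,7) via y @ 3.7788  # hit
  → r_1 = 3.7788
beam 2: φ=-90°, α=150°
  direction (-0.8660, 0.5000); cell (8,3); t to first gridline: x 0.4272, y 1.3000 (then +1.1547 / +2.0000)
    (7,3) via x @ 0.4272
    (7,4) via y @ 1.3000
    (6,4) via x @ 1.5819
    (5,4) via x @ 2.7366
    (5,5) via y @ 3.3000
    (4,5) via x @ 3.8913
    (3,5) via x @ 5.0460
    (3,6) via y @ 5.3000
    (2,6) via x @ 6.2007
    (2,7) via y @ 7.3000  # hit
  → r_2 = 7.3000
beam 3: φ=-45°, α=195°
  direction (-0.9659, -0.2588); cell (8,3); t to first gridline: x 0.3831, y 1.3523 (then +1.0353 / +3.8637)
    (7,3) via x @ 0.3831
    (7,2) via y @ 1.3523
    (6,2) via x @ 1.4183
    (5,2) via x @ 2.4536
    (4,2) via x @ 3.4889
    (3,2) via x @ 4.5242
    (3,1) via y @ 5.2160
    (2,1) via x @ 5.5594
    (1,1) via x @ 6.5947
    (0,1) via x @ 7.6300  # hit
  → r_3 = 7.6300
beam 4: φ=0°, α=240°
  direction (-0.5000, -0.8660); cell (8,3); t to first gridline: x 0.7400, y 0.4041 (then +2.0000 / +1.1547)
    (8,2) via y @ 0.4041
    (7,2) via x @ 0.7400
    (7,1) via y @ 1.5588  # hit
  → r_4 = 1.5588
beam 5: φ=45°, α=285°
  direction (0.2588, -0.9659); cell (8,3); t to first gridline: x 2.4341, y 0.3623 (then +3.8637 / +1.0353)
    (8,2) via y @ 0.3623
    (8,1) via y @ 1.3976
    (8,0) via y @ 2.4329  # hit
  → r_5 = 2.4329
beam 6: φ=90°, α=330°
  direction (0.8660, -0.5000); cell (8,3); t to first gridline: x 0.7275, y 0.7000 (then +1.1547 / +2.0000)
    (8,2) via y @ 0.7000
    (9,2) via x @ 0.7275  # hit
  → r_6 = 0.7275
beam 7: φ=135°, α=15°
  direction (0.9659, 0.2588); cell (8,3); t to first gridline: x 0.6522, y 2.5114 (then +1.0353 / +3.8637)
    (9,3) via x @ 0.6522  # hit
  → r_7 = 0.6522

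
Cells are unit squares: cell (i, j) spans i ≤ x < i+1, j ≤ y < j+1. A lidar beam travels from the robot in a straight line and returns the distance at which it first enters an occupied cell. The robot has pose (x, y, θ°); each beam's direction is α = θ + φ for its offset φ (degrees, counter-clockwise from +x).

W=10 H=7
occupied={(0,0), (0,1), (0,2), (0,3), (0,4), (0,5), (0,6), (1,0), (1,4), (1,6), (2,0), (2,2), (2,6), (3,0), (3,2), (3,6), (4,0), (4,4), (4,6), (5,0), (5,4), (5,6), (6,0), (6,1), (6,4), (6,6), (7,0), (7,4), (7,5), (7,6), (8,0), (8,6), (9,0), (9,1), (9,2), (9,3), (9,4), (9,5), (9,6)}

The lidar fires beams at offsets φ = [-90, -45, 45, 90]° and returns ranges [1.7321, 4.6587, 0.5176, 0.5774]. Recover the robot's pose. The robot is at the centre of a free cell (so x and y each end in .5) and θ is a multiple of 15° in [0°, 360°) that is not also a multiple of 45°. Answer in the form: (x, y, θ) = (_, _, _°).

(x, y, θ) = (7.5, 1.5, 120°)

The pose lattice has 31·16 = 496 candidates. Test each by forward raycasting.
  (5.5, 3.5, 330°): beam 1 = 2.8868 ≠ 1.7321 ✗
  (4.5, 1.5, 210°): beam 1 = 1.0000 ≠ 1.7321 ✗
  (7.5, 2.5, 255°): beam 1 = 5.7956 ≠ 1.7321 ✗
  (2.5, 5.5, 60°): beam 2 = 1.9319 ≠ 4.6587 ✗
  …
  (7.5, 1.5, 120°): r_1=1.7321, r_2=4.6587, r_3=0.5176, r_4=0.5774 — all match ✓
Only this pose fits every beam.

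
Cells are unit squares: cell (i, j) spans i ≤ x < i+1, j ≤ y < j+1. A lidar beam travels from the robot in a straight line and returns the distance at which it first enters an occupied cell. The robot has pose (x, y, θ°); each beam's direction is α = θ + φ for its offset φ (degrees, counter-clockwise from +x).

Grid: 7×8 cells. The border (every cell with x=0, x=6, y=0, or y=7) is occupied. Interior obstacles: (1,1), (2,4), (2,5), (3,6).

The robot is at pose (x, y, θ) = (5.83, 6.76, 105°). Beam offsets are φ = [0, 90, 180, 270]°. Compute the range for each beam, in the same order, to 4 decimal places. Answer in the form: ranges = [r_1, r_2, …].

ranges = [0.2485, 1.8946, 0.6568, 0.1760]

beam 1: φ=0°, α=105°
  direction (-0.2588, 0.9659); cell (5,6); t to first gridline: x 3.2069, y 0.2485 (then +3.8637 / +1.0353)
    (5,7) via y @ 0.2485  # hit
  → r_1 = 0.2485
beam 2: φ=90°, α=195°
  direction (-0.9659, -0.2588); cell (5,6); t to first gridline: x 0.8593, y 2.9364 (then +1.0353 / +3.8637)
    (4,6) via x @ 0.8593
    (3,6) via x @ 1.8946  # hit
  → r_2 = 1.8946
beam 3: φ=180°, α=285°
  direction (0.2588, -0.9659); cell (5,6); t to first gridline: x 0.6568, y 0.7868 (then +3.8637 / +1.0353)
    (6,6) via x @ 0.6568  # hit
  → r_3 = 0.6568
beam 4: φ=270°, α=15°
  direction (0.9659, 0.2588); cell (5,6); t to first gridline: x 0.1760, y 0.9273 (then +1.0353 / +3.8637)
    (6,6) via x @ 0.1760  # hit
  → r_4 = 0.1760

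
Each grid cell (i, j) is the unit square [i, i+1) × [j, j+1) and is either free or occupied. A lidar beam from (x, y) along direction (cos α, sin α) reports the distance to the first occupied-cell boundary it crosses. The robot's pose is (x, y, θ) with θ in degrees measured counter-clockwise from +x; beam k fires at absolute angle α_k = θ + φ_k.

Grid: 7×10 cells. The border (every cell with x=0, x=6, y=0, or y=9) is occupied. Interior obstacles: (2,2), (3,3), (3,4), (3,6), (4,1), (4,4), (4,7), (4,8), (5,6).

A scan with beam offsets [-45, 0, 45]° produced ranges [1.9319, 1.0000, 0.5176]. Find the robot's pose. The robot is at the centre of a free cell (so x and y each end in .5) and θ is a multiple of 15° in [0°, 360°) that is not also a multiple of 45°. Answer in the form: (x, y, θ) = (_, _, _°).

(x, y, θ) = (5.5, 3.5, 300°)

Enumerate (i+0.5, j+0.5, θ) over the 31 free cells and 16 admissible headings. For each, cast all 3 beams and compare to the given ranges.
  (1.5, 8.5, 285°): beam 1 = 1.0000 ≠ 1.9319 ✗
  (5.5, 4.5, 300°): beam 1 = 2.5882 ≠ 1.9319 ✗
  (1.5, 5.5, 240°): beam 1 = 0.5176 ≠ 1.9319 ✗
  (2.5, 8.5, 285°): beam 1 = 3.0000 ≠ 1.9319 ✗
  …
  (5.5, 3.5, 300°): r_1=1.9319, r_2=1.0000, r_3=0.5176 — all match ✓
Unique over the lattice → pose = (5.5, 3.5, 300°).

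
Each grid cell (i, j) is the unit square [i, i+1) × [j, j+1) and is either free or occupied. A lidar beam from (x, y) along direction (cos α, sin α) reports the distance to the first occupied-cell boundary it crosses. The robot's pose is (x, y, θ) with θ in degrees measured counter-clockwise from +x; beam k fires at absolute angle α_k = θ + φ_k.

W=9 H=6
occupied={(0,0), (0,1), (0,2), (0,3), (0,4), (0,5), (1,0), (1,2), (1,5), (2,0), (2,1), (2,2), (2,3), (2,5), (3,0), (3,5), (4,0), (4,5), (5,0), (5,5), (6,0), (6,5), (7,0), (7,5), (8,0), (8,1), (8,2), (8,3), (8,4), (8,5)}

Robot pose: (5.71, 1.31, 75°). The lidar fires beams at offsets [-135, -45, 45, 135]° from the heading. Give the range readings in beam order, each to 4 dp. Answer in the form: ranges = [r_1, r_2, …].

beam 1: φ=-135°, α=300°
  d=(0.5000,-0.8660)  start (5,1)  tX=0.5800 tY=0.3580  stride 1/|dx|=2.0000 1/|dy|=1.1547
    cross y-line → (5,0), t=0.3580 (wall)
  → r_1 = 0.3580
beam 2: φ=-45°, α=30°
  d=(0.8660,0.5000)  start (5,1)  tX=0.3349 tY=1.3800  stride 1/|dx|=1.1547 1/|dy|=2.0000
    cross x-line → (6,1), t=0.3349
    cross y-line → (6,2), t=1.3800
    cross x-line → (7,2), t=1.4896
    cross x-line → (8,2), t=2.6443 (wall)
  → r_2 = 2.6443
beam 3: φ=45°, α=120°
  d=(-0.5000,0.8660)  start (5,1)  tX=1.4200 tY=0.7967  stride 1/|dx|=2.0000 1/|dy|=1.1547
    cross y-line → (5,2), t=0.7967
    cross x-line → (4,2), t=1.4200
    cross y-line → (4,3), t=1.9514
    cross y-line → (4,4), t=3.1061
    cross x-line → (3,4), t=3.4200
    cross y-line → (3,5), t=4.2608 (wall)
  → r_3 = 4.2608
beam 4: φ=135°, α=210°
  d=(-0.8660,-0.5000)  start (5,1)  tX=0.8198 tY=0.6200  stride 1/|dx|=1.1547 1/|dy|=2.0000
    cross y-line → (5,0), t=0.6200 (wall)
  → r_4 = 0.6200

ranges = [0.3580, 2.6443, 4.2608, 0.6200]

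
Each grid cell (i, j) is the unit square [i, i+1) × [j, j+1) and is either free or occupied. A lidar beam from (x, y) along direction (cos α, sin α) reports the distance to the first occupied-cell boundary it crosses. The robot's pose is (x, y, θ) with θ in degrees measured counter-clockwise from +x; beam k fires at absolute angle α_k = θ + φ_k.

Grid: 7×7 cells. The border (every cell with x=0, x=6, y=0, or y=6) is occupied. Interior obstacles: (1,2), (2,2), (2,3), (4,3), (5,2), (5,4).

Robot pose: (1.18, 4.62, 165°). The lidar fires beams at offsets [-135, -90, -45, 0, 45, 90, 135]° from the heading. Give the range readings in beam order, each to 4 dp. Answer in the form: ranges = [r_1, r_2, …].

beam 1: φ=-135°, α=30°
  d=(0.8660,0.5000)  start (1,4)  tX=0.9469 tY=0.7600  stride 1/|dx|=1.1547 1/|dy|=2.0000
    cross y-line → (1,5), t=0.7600
    cross x-line → (2,5), t=0.9469
    cross x-line → (3,5), t=2.1016
    cross y-line → (3,6), t=2.7600 (wall)
  → r_1 = 2.7600
beam 2: φ=-90°, α=75°
  d=(0.2588,0.9659)  start (1,4)  tX=3.1682 tY=0.3934  stride 1/|dx|=3.8637 1/|dy|=1.0353
    cross y-line → (1,5), t=0.3934
    cross y-line → (1,6), t=1.4287 (wall)
  → r_2 = 1.4287
beam 3: φ=-45°, α=120°
  d=(-0.5000,0.8660)  start (1,4)  tX=0.3600 tY=0.4388  stride 1/|dx|=2.0000 1/|dy|=1.1547
    cross x-line → (0,4), t=0.3600 (wall)
  → r_3 = 0.3600
beam 4: φ=0°, α=165°
  d=(-0.9659,0.2588)  start (1,4)  tX=0.1863 tY=1.4682  stride 1/|dx|=1.0353 1/|dy|=3.8637
    cross x-line → (0,4), t=0.1863 (wall)
  → r_4 = 0.1863
beam 5: φ=45°, α=210°
  d=(-0.8660,-0.5000)  start (1,4)  tX=0.2078 tY=1.2400  stride 1/|dx|=1.1547 1/|dy|=2.0000
    cross x-line → (0,4), t=0.2078 (wall)
  → r_5 = 0.2078
beam 6: φ=90°, α=255°
  d=(-0.2588,-0.9659)  start (1,4)  tX=0.6955 tY=0.6419  stride 1/|dx|=3.8637 1/|dy|=1.0353
    cross y-line → (1,3), t=0.6419
    cross x-line → (0,3), t=0.6955 (wall)
  → r_6 = 0.6955
beam 7: φ=135°, α=300°
  d=(0.5000,-0.8660)  start (1,4)  tX=1.6400 tY=0.7159  stride 1/|dx|=2.0000 1/|dy|=1.1547
    cross y-line → (1,3), t=0.7159
    cross x-line → (2,3), t=1.6400 (wall)
  → r_7 = 1.6400

ranges = [2.7600, 1.4287, 0.3600, 0.1863, 0.2078, 0.6955, 1.6400]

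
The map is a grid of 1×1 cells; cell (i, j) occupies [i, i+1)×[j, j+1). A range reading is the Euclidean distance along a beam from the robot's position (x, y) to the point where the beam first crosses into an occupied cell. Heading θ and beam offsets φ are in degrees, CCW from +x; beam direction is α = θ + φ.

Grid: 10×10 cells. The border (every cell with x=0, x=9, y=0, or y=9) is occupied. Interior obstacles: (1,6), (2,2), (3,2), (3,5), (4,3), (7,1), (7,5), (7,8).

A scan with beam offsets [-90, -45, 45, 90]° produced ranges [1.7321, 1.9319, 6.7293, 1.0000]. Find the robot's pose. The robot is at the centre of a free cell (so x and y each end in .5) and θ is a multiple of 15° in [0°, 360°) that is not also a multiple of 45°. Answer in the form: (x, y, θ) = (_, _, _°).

(x, y, θ) = (2.5, 8.5, 300°)

Enumerate (i+0.5, j+0.5, θ) over the 56 free cells and 16 admissible headings. For each, cast all 4 beams and compare to the given ranges.
  (8.5, 7.5, 165°): beam 1 = 1.5529 ≠ 1.7321 ✗
  (4.5, 5.5, 240°): beam 1 = 0.5774 ≠ 1.7321 ✗
  (8.5, 1.5, 330°): beam 1 = 0.5774 ≠ 1.7321 ✗
  (2.5, 3.5, 120°): beam 1 = 7.5056 ≠ 1.7321 ✗
  …
  (2.5, 8.5, 300°): r_1=1.7321, r_2=1.9319, r_3=6.7293, r_4=1.0000 — all match ✓
No second candidate reproduces the full scan.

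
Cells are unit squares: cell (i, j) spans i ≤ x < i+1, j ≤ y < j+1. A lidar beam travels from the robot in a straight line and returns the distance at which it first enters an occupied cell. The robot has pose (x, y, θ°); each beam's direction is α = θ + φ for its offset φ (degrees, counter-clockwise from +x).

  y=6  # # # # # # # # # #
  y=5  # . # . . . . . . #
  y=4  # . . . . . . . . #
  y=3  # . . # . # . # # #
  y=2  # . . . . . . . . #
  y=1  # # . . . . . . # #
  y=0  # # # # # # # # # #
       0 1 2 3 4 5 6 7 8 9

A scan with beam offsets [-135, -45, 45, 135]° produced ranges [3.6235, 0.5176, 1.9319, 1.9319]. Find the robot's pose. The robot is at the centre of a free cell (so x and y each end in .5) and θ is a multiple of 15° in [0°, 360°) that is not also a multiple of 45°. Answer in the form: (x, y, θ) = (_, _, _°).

(x, y, θ) = (4.5, 1.5, 300°)

Candidates: 33 free-cell centres × 16 headings = 528 poses. Raycast each; keep the one whose scan matches to 4 dp.
  (3.5, 1.5, 75°): beam 1 = 0.5774 ≠ 3.6235 ✗
  (1.5, 4.5, 345°): beam 1 = 0.5774 ≠ 3.6235 ✗
  (3.5, 5.5, 330°): beam 1 = 0.5176 ≠ 3.6235 ✗
  (6.5, 3.5, 255°): beam 1 = 2.8868 ≠ 3.6235 ✗
  (4.5, 2.5, 195°): beam 1 = 1.0000 ≠ 3.6235 ✗
  …
  (4.5, 1.5, 300°): r_1=3.6235, r_2=0.5176, r_3=1.9319, r_4=1.9319 — all match ✓
Only this pose fits every beam.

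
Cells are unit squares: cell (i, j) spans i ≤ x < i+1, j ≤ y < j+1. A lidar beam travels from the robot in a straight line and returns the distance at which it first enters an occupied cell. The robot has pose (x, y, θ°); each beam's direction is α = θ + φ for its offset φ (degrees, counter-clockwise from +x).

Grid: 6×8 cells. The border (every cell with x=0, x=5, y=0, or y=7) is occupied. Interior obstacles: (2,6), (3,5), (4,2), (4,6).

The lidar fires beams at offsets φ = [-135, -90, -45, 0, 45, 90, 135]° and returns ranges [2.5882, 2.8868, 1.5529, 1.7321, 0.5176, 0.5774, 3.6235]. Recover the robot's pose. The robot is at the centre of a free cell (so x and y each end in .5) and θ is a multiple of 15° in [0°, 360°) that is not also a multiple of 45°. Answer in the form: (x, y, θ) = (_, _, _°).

(x, y, θ) = (3.5, 2.5, 300°)

The pose lattice has 20·16 = 320 candidates. Test each by forward raycasting.
  (1.5, 6.5, 210°): beam 1 = 0.5176 ≠ 2.5882 ✗
  (1.5, 4.5, 285°): beam 1 = 0.5774 ≠ 2.5882 ✗
  (2.5, 2.5, 150°): beam 1 = 1.5529 ≠ 2.5882 ✗
  (3.5, 2.5, 240°): beam 1 = 3.6235 ≠ 2.5882 ✗
  …
  (3.5, 2.5, 300°): r_1=2.5882, r_2=2.8868, r_3=1.5529, r_4=1.7321, r_5=0.5176, r_6=0.5774, r_7=3.6235 — all match ✓
Only this pose fits every beam.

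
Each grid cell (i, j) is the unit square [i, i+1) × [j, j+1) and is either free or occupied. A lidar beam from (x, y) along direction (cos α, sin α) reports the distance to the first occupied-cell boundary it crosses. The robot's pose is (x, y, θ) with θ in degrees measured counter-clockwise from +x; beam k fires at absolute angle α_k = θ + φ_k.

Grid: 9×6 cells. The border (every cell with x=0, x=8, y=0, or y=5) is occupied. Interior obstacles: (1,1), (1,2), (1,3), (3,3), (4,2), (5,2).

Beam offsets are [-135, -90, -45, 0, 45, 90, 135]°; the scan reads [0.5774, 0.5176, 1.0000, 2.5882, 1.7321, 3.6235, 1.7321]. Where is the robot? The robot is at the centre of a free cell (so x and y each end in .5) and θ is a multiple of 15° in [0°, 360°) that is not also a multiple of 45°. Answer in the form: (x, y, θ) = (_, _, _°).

The pose lattice has 22·16 = 352 candidates. Test each by forward raycasting.
  (4.5, 4.5, 240°): beam 1 = 0.5176 ≠ 0.5774 ✗
  (1.5, 4.5, 75°): beam 2 = 1.9319 ≠ 0.5176 ✗
  (3.5, 4.5, 300°): beam 1 = 1.9319 ≠ 0.5774 ✗
  …
  (6.5, 4.5, 195°): r_1=0.5774, r_2=0.5176, r_3=1.0000, r_4=2.5882, r_5=1.7321, r_6=3.6235, r_7=1.7321 — all match ✓
No second candidate reproduces the full scan.

(x, y, θ) = (6.5, 4.5, 195°)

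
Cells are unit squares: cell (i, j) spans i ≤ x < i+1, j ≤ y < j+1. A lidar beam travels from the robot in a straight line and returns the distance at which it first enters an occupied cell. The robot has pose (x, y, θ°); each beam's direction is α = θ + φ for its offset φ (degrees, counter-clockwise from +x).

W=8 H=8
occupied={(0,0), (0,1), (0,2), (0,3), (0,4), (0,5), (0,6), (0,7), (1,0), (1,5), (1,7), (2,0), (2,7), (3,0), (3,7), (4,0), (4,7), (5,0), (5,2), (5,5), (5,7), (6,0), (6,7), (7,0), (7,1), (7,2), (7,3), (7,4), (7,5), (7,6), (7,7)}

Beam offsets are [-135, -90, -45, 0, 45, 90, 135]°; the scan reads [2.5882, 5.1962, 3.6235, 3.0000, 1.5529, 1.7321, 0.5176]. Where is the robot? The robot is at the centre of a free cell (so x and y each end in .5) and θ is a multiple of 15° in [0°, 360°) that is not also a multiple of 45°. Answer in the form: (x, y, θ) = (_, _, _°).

The pose lattice has 33·16 = 528 candidates. Test each by forward raycasting.
  (3.5, 4.5, 285°): beam 1 = 1.7321 ≠ 2.5882 ✗
  (1.5, 4.5, 120°): beam 1 = 5.6940 ≠ 2.5882 ✗
  (4.5, 5.5, 120°): beam 1 = 0.5176 ≠ 2.5882 ✗
  (3.5, 3.5, 165°): beam 1 = 4.0415 ≠ 2.5882 ✗
  (1.5, 6.5, 30°): beam 1 = 0.5176 ≠ 2.5882 ✗
  …
  (4.5, 2.5, 210°): r_1=2.5882, r_2=5.1962, r_3=3.6235, r_4=3.0000, r_5=1.5529, r_6=1.7321, r_7=0.5176 — all match ✓
Unique over the lattice → pose = (4.5, 2.5, 210°).

(x, y, θ) = (4.5, 2.5, 210°)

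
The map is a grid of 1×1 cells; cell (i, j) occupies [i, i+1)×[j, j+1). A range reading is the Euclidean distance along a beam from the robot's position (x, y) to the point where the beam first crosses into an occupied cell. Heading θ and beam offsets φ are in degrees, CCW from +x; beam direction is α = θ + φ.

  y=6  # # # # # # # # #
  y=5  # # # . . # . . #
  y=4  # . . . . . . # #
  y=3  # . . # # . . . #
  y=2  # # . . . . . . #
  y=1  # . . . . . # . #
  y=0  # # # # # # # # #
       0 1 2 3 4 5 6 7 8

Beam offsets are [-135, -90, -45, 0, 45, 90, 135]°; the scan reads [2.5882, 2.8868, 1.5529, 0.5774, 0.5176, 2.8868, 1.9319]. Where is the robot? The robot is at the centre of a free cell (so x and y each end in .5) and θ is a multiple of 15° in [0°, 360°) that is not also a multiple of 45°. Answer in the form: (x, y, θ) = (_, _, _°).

(x, y, θ) = (5.5, 4.5, 60°)

The pose lattice has 27·16 = 432 candidates. Test each by forward raycasting.
  (4.5, 2.5, 30°): beam 1 = 1.5529 ≠ 2.5882 ✗
  (6.5, 4.5, 345°): beam 1 = 1.7321 ≠ 2.5882 ✗
  (3.5, 5.5, 285°): beam 1 = 0.5774 ≠ 2.5882 ✗
  …
  (5.5, 4.5, 60°): r_1=2.5882, r_2=2.8868, r_3=1.5529, r_4=0.5774, r_5=0.5176, r_6=2.8868, r_7=1.9319 — all match ✓
Only this pose fits every beam.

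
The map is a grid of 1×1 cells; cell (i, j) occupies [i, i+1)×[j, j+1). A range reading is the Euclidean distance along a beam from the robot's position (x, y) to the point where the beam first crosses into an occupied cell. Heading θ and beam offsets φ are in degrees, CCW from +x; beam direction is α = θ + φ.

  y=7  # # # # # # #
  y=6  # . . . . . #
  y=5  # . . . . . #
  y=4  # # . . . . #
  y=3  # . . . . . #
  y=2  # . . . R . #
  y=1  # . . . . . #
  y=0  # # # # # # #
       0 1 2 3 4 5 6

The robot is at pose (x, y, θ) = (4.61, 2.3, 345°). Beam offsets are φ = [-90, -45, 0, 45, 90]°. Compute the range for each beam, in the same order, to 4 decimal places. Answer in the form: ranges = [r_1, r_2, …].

beam 1: φ=-90°, α=255°
  d=(-0.2588,-0.9659)  start (4,2)  tX=2.3569 tY=0.3106  stride 1/|dx|=3.8637 1/|dy|=1.0353
    cross y-line → (4,1), t=0.3106
    cross y-line → (4,0), t=1.3459 (wall)
  → r_1 = 1.3459
beam 2: φ=-45°, α=300°
  d=(0.5000,-0.8660)  start (4,2)  tX=0.7800 tY=0.3464  stride 1/|dx|=2.0000 1/|dy|=1.1547
    cross y-line → (4,1), t=0.3464
    cross x-line → (5,1), t=0.7800
    cross y-line → (5,0), t=1.5011 (wall)
  → r_2 = 1.5011
beam 3: φ=0°, α=345°
  d=(0.9659,-0.2588)  start (4,2)  tX=0.4038 tY=1.1591  stride 1/|dx|=1.0353 1/|dy|=3.8637
    cross x-line → (5,2), t=0.4038
    cross y-line → (5,1), t=1.1591
    cross x-line → (6,1), t=1.4390 (wall)
  → r_3 = 1.4390
beam 4: φ=45°, α=30°
  d=(0.8660,0.5000)  start (4,2)  tX=0.4503 tY=1.4000  stride 1/|dx|=1.1547 1/|dy|=2.0000
    cross x-line → (5,2), t=0.4503
    cross y-line → (5,3), t=1.4000
    cross x-line → (6,3), t=1.6050 (wall)
  → r_4 = 1.6050
beam 5: φ=90°, α=75°
  d=(0.2588,0.9659)  start (4,2)  tX=1.5068 tY=0.7247  stride 1/|dx|=3.8637 1/|dy|=1.0353
    cross y-line → (4,3), t=0.7247
    cross x-line → (5,3), t=1.5068
    cross y-line → (5,4), t=1.7600
    cross y-line → (5,5), t=2.7952
    cross y-line → (5,6), t=3.8305
    cross y-line → (5,7), t=4.8658 (wall)
  → r_5 = 4.8658

ranges = [1.3459, 1.5011, 1.4390, 1.6050, 4.8658]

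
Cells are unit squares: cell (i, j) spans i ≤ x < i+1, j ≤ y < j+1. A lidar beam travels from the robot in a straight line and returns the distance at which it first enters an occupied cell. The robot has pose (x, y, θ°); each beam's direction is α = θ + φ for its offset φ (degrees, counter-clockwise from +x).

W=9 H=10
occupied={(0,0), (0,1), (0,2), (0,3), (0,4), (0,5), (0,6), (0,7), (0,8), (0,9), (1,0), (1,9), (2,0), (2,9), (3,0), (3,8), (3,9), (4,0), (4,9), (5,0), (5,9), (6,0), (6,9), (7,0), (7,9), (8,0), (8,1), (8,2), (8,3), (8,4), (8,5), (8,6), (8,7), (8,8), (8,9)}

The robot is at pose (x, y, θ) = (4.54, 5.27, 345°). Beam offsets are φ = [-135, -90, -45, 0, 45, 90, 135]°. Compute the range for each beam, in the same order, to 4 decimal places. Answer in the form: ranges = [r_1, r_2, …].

beam 1: φ=-135°, α=210°
  cosα=-0.8660 sinα=-0.5000 | (4,5) | tMaxX 0.6235 tMaxY 0.5400 | tΔX 1.1547 tΔY 2.0000
    t=0.5400 [y] (4,4)
    t=0.6235 [x] (3,4)
    t=1.7782 [x] (2,4)
    t=2.5400 [y] (2,3)
    t=2.9329 [x] (1,3)
    t=4.0876 [x] (0,3) — stop
  → r_1 = 4.0876
beam 2: φ=-90°, α=255°
  cosα=-0.2588 sinα=-0.9659 | (4,5) | tMaxX 2.0864 tMaxY 0.2795 | tΔX 3.8637 tΔY 1.0353
    t=0.2795 [y] (4,4)
    t=1.3148 [y] (4,3)
    t=2.0864 [x] (3,3)
    t=2.3501 [y] (3,2)
    t=3.3854 [y] (3,1)
    t=4.4206 [y] (3,0) — stop
  → r_2 = 4.4206
beam 3: φ=-45°, α=300°
  cosα=0.5000 sinα=-0.8660 | (4,5) | tMaxX 0.9200 tMaxY 0.3118 | tΔX 2.0000 tΔY 1.1547
    t=0.3118 [y] (4,4)
    t=0.9200 [x] (5,4)
    t=1.4665 [y] (5,3)
    t=2.6212 [y] (5,2)
    t=2.9200 [x] (6,2)
    t=3.7759 [y] (6,1)
    t=4.9200 [x] (7,1)
    t=4.9306 [y] (7,0) — stop
  → r_3 = 4.9306
beam 4: φ=0°, α=345°
  cosα=0.9659 sinα=-0.2588 | (4,5) | tMaxX 0.4762 tMaxY 1.0432 | tΔX 1.0353 tΔY 3.8637
    t=0.4762 [x] (5,5)
    t=1.0432 [y] (5,4)
    t=1.5115 [x] (6,4)
    t=2.5468 [x] (7,4)
    t=3.5821 [x] (8,4) — stop
  → r_4 = 3.5821
beam 5: φ=45°, α=30°
  cosα=0.8660 sinα=0.5000 | (4,5) | tMaxX 0.5312 tMaxY 1.4600 | tΔX 1.1547 tΔY 2.0000
    t=0.5312 [x] (5,5)
    t=1.4600 [y] (5,6)
    t=1.6859 [x] (6,6)
    t=2.8406 [x] (7,6)
    t=3.4600 [y] (7,7)
    t=3.9953 [x] (8,7) — stop
  → r_5 = 3.9953
beam 6: φ=90°, α=75°
  cosα=0.2588 sinα=0.9659 | (4,5) | tMaxX 1.7773 tMaxY 0.7558 | tΔX 3.8637 tΔY 1.0353
    t=0.7558 [y] (4,6)
    t=1.7773 [x] (5,6)
    t=1.7910 [y] (5,7)
    t=2.8263 [y] (5,8)
    t=3.8616 [y] (5,9) — stop
  → r_6 = 3.8616
beam 7: φ=135°, α=120°
  cosα=-0.5000 sinα=0.8660 | (4,5) | tMaxX 1.0800 tMaxY 0.8429 | tΔX 2.0000 tΔY 1.1547
    t=0.8429 [y] (4,6)
    t=1.0800 [x] (3,6)
    t=1.9976 [y] (3,7)
    t=3.0800 [x] (2,7)
    t=3.1523 [y] (2,8)
    t=4.3070 [y] (2,9) — stop
  → r_7 = 4.3070

ranges = [4.0876, 4.4206, 4.9306, 3.5821, 3.9953, 3.8616, 4.3070]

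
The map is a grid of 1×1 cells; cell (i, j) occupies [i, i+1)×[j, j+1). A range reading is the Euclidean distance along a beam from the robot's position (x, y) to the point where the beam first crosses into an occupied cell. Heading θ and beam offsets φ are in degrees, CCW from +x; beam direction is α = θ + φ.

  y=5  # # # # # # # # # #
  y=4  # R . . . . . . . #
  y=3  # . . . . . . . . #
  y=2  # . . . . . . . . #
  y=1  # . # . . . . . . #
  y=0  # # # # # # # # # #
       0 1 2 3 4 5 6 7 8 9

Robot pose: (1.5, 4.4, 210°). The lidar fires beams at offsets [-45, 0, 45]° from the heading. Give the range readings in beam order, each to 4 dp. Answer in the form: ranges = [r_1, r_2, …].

beam 1: φ=-45°, α=165°
  dir = (cos 165°, sin 165°) = (-0.9659, 0.2588); from cell (1,4)
  next x-line at t=0.5176, next y-line at t=2.3182; Δt_x=1.0353, Δt_y=3.8637
    x: enter (0,4) at t=0.5176 ← occupied
  → r_1 = 0.5176
beam 2: φ=0°, α=210°
  dir = (cos 210°, sin 210°) = (-0.8660, -0.5000); from cell (1,4)
  next x-line at t=0.5774, next y-line at t=0.8000; Δt_x=1.1547, Δt_y=2.0000
    x: enter (0,4) at t=0.5774 ← occupied
  → r_2 = 0.5774
beam 3: φ=45°, α=255°
  dir = (cos 255°, sin 255°) = (-0.2588, -0.9659); from cell (1,4)
  next x-line at t=1.9319, next y-line at t=0.4141; Δt_x=3.8637, Δt_y=1.0353
    y: enter (1,3) at t=0.4141
    y: enter (1,2) at t=1.4494
    x: enter (0,2) at t=1.9319 ← occupied
  → r_3 = 1.9319

ranges = [0.5176, 0.5774, 1.9319]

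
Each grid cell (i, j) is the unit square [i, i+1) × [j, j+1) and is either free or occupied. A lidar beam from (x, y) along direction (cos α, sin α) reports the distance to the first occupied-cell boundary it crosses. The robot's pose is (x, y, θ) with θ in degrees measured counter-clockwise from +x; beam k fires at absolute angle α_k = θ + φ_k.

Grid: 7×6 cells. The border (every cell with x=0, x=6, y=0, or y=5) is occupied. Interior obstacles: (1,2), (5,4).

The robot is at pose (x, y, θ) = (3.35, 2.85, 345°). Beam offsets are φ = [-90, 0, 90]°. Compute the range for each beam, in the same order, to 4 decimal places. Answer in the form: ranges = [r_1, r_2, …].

ranges = [1.9153, 2.7435, 2.2258]

beam 1: φ=-90°, α=255°
  direction (-0.2588, -0.9659); cell (3,2); t to first gridline: x 1.3523, y 0.8800 (then +3.8637 / +1.0353)
    (3,1) via y @ 0.8800
    (2,1) via x @ 1.3523
    (2,0) via y @ 1.9153  # hit
  → r_1 = 1.9153
beam 2: φ=0°, α=345°
  direction (0.9659, -0.2588); cell (3,2); t to first gridline: x 0.6729, y 3.2841 (then +1.0353 / +3.8637)
    (4,2) via x @ 0.6729
    (5,2) via x @ 1.7082
    (6,2) via x @ 2.7435  # hit
  → r_2 = 2.7435
beam 3: φ=90°, α=75°
  direction (0.2588, 0.9659); cell (3,2); t to first gridline: x 2.5114, y 0.1553 (then +3.8637 / +1.0353)
    (3,3) via y @ 0.1553
    (3,4) via y @ 1.1906
    (3,5) via y @ 2.2258  # hit
  → r_3 = 2.2258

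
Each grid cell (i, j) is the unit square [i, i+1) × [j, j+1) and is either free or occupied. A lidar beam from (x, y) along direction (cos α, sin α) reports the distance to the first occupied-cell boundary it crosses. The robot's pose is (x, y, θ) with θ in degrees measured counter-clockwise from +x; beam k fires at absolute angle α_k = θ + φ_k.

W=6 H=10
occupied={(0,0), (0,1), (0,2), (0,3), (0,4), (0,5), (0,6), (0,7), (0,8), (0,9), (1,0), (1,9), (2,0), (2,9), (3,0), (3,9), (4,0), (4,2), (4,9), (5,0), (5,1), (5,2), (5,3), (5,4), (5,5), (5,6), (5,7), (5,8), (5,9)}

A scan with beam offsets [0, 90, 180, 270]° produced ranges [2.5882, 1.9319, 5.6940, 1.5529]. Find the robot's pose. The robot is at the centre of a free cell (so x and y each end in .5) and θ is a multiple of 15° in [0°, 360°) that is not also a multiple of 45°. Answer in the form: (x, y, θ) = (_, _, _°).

(x, y, θ) = (2.5, 3.5, 255°)

Candidates: 31 free-cell centres × 16 headings = 496 poses. Raycast each; keep the one whose scan matches to 4 dp.
  (4.5, 5.5, 330°): beam 1 = 0.5774 ≠ 2.5882 ✗
  (1.5, 4.5, 75°): beam 1 = 4.6587 ≠ 2.5882 ✗
  (3.5, 5.5, 195°): beam 2 = 2.5882 ≠ 1.9319 ✗
  …
  (2.5, 3.5, 255°): r_1=2.5882, r_2=1.9319, r_3=5.6940, r_4=1.5529 — all match ✓
No second candidate reproduces the full scan.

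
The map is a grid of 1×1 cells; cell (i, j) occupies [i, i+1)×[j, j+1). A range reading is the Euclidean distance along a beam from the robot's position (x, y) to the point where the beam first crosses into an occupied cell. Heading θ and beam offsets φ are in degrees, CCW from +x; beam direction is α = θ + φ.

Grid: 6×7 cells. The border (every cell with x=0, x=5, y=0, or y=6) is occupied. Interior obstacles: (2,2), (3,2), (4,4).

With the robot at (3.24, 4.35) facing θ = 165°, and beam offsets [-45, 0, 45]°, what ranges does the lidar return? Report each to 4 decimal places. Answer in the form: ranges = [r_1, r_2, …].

ranges = [1.9053, 2.3190, 2.5865]

beam 1: φ=-45°, α=120°
  dir = (cos 120°, sin 120°) = (-0.5000, 0.8660); from cell (3,4)
  next x-line at t=0.4800, next y-line at t=0.7506; Δt_x=2.0000, Δt_y=1.1547
    x: enter (2,4) at t=0.4800
    y: enter (2,5) at t=0.7506
    y: enter (2,6) at t=1.9053 ← occupied
  → r_1 = 1.9053
beam 2: φ=0°, α=165°
  dir = (cos 165°, sin 165°) = (-0.9659, 0.2588); from cell (3,4)
  next x-line at t=0.2485, next y-line at t=2.5114; Δt_x=1.0353, Δt_y=3.8637
    x: enter (2,4) at t=0.2485
    x: enter (1,4) at t=1.2837
    x: enter (0,4) at t=2.3190 ← occupied
  → r_2 = 2.3190
beam 3: φ=45°, α=210°
  dir = (cos 210°, sin 210°) = (-0.8660, -0.5000); from cell (3,4)
  next x-line at t=0.2771, next y-line at t=0.7000; Δt_x=1.1547, Δt_y=2.0000
    x: enter (2,4) at t=0.2771
    y: enter (2,3) at t=0.7000
    x: enter (1,3) at t=1.4318
    x: enter (0,3) at t=2.5865 ← occupied
  → r_3 = 2.5865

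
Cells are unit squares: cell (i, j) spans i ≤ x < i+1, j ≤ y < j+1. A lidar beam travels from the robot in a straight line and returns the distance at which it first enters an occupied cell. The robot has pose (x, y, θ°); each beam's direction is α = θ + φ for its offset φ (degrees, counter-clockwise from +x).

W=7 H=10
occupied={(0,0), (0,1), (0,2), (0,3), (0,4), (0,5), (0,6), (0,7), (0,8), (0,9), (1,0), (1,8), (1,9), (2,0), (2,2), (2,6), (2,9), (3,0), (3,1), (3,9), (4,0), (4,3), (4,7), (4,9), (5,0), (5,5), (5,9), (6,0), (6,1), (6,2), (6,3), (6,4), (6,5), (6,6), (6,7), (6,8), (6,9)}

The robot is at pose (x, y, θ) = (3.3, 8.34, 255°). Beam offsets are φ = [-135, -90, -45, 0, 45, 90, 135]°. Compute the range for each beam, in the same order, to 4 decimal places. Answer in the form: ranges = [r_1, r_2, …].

beam 1: φ=-135°, α=120°
  d=(-0.5000,0.8660)  start (3,8)  tX=0.6000 tY=0.7621  stride 1/|dx|=2.0000 1/|dy|=1.1547
    cross x-line → (2,8), t=0.6000
    cross y-line → (2,9), t=0.7621 (wall)
  → r_1 = 0.7621
beam 2: φ=-90°, α=165°
  d=(-0.9659,0.2588)  start (3,8)  tX=0.3106 tY=2.5500  stride 1/|dx|=1.0353 1/|dy|=3.8637
    cross x-line → (2,8), t=0.3106
    cross x-line → (1,8), t=1.3459 (wall)
  → r_2 = 1.3459
beam 3: φ=-45°, α=210°
  d=(-0.8660,-0.5000)  start (3,8)  tX=0.3464 tY=0.6800  stride 1/|dx|=1.1547 1/|dy|=2.0000
    cross x-line → (2,8), t=0.3464
    cross y-line → (2,7), t=0.6800
    cross x-line → (1,7), t=1.5011
    cross x-line → (0,7), t=2.6558 (wall)
  → r_3 = 2.6558
beam 4: φ=0°, α=255°
  d=(-0.2588,-0.9659)  start (3,8)  tX=1.1591 tY=0.3520  stride 1/|dx|=3.8637 1/|dy|=1.0353
    cross y-line → (3,7), t=0.3520
    cross x-line → (2,7), t=1.1591
    cross y-line → (2,6), t=1.3873 (wall)
  → r_4 = 1.3873
beam 5: φ=45°, α=300°
  d=(0.5000,-0.8660)  start (3,8)  tX=1.4000 tY=0.3926  stride 1/|dx|=2.0000 1/|dy|=1.1547
    cross y-line → (3,7), t=0.3926
    cross x-line → (4,7), t=1.4000 (wall)
  → r_5 = 1.4000
beam 6: φ=90°, α=345°
  d=(0.9659,-0.2588)  start (3,8)  tX=0.7247 tY=1.3137  stride 1/|dx|=1.0353 1/|dy|=3.8637
    cross x-line → (4,8), t=0.7247
    cross y-line → (4,7), t=1.3137 (wall)
  → r_6 = 1.3137
beam 7: φ=135°, α=30°
  d=(0.8660,0.5000)  start (3,8)  tX=0.8083 tY=1.3200  stride 1/|dx|=1.1547 1/|dy|=2.0000
    cross x-line → (4,8), t=0.8083
    cross y-line → (4,9), t=1.3200 (wall)
  → r_7 = 1.3200

ranges = [0.7621, 1.3459, 2.6558, 1.3873, 1.4000, 1.3137, 1.3200]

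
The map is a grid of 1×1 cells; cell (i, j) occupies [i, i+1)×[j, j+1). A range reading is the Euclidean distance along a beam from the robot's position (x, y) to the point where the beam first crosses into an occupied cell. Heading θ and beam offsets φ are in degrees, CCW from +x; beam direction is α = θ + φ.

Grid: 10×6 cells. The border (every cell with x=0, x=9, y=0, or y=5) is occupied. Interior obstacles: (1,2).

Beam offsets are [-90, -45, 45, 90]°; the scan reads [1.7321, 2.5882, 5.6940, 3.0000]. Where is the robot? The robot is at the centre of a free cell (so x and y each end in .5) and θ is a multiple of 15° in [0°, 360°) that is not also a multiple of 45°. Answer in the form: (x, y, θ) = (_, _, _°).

The pose lattice has 31·16 = 496 candidates. Test each by forward raycasting.
  (8.5, 1.5, 105°): beam 1 = 0.5176 ≠ 1.7321 ✗
  (2.5, 2.5, 345°): beam 1 = 1.5529 ≠ 1.7321 ✗
  (5.5, 4.5, 345°): beam 1 = 3.6235 ≠ 1.7321 ✗
  (2.5, 2.5, 285°): beam 1 = 0.5176 ≠ 1.7321 ✗
  …
  (3.5, 3.5, 300°): r_1=1.7321, r_2=2.5882, r_3=5.6940, r_4=3.0000 — all match ✓
No second candidate reproduces the full scan.

(x, y, θ) = (3.5, 3.5, 300°)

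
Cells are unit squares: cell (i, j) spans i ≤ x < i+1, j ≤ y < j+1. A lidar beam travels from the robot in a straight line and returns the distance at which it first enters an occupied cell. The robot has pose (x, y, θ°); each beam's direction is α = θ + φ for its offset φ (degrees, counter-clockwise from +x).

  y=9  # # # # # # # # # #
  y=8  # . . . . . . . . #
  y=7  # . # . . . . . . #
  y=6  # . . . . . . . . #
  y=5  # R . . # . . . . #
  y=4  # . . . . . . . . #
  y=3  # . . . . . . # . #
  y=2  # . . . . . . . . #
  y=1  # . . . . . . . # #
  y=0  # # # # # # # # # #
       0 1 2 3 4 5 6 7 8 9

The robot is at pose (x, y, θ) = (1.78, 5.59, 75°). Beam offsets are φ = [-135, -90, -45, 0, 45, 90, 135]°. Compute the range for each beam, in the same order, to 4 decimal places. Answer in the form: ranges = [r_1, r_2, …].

beam 1: φ=-135°, α=300°
  cosα=0.5000 sinα=-0.8660 | (1,5) | tMaxX 0.4400 tMaxY 0.6813 | tΔX 2.0000 tΔY 1.1547
    t=0.4400 [x] (2,5)
    t=0.6813 [y] (2,4)
    t=1.8360 [y] (2,3)
    t=2.4400 [x] (3,3)
    t=2.9907 [y] (3,2)
    t=4.1454 [y] (3,1)
    t=4.4400 [x] (4,1)
    t=5.3001 [y] (4,0) — stop
  → r_1 = 5.3001
beam 2: φ=-90°, α=345°
  cosα=0.9659 sinα=-0.2588 | (1,5) | tMaxX 0.2278 tMaxY 2.2796 | tΔX 1.0353 tΔY 3.8637
    t=0.2278 [x] (2,5)
    t=1.2630 [x] (3,5)
    t=2.2796 [y] (3,4)
    t=2.2983 [x] (4,4)
    t=3.3336 [x] (5,4)
    t=4.3689 [x] (6,4)
    t=5.4041 [x] (7,4)
    t=6.1433 [y] (7,3) — stop
  → r_2 = 6.1433
beam 3: φ=-45°, α=30°
  cosα=0.8660 sinα=0.5000 | (1,5) | tMaxX 0.2540 tMaxY 0.8200 | tΔX 1.1547 tΔY 2.0000
    t=0.2540 [x] (2,5)
    t=0.8200 [y] (2,6)
    t=1.4087 [x] (3,6)
    t=2.5634 [x] (4,6)
    t=2.8200 [y] (4,7)
    t=3.7181 [x] (5,7)
    t=4.8200 [y] (5,8)
    t=4.8728 [x] (6,8)
    t=6.0275 [x] (7,8)
    t=6.8200 [y] (7,9) — stop
  → r_3 = 6.8200
beam 4: φ=0°, α=75°
  cosα=0.2588 sinα=0.9659 | (1,5) | tMaxX 0.8500 tMaxY 0.4245 | tΔX 3.8637 tΔY 1.0353
    t=0.4245 [y] (1,6)
    t=0.8500 [x] (2,6)
    t=1.4597 [y] (2,7) — stop
  → r_4 = 1.4597
beam 5: φ=45°, α=120°
  cosα=-0.5000 sinα=0.8660 | (1,5) | tMaxX 1.5600 tMaxY 0.4734 | tΔX 2.0000 tΔY 1.1547
    t=0.4734 [y] (1,6)
    t=1.5600 [x] (0,6) — stop
  → r_5 = 1.5600
beam 6: φ=90°, α=165°
  cosα=-0.9659 sinα=0.2588 | (1,5) | tMaxX 0.8075 tMaxY 1.5841 | tΔX 1.0353 tΔY 3.8637
    t=0.8075 [x] (0,5) — stop
  → r_6 = 0.8075
beam 7: φ=135°, α=210°
  cosα=-0.8660 sinα=-0.5000 | (1,5) | tMaxX 0.9007 tMaxY 1.1800 | tΔX 1.1547 tΔY 2.0000
    t=0.9007 [x] (0,5) — stop
  → r_7 = 0.9007

ranges = [5.3001, 6.1433, 6.8200, 1.4597, 1.5600, 0.8075, 0.9007]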